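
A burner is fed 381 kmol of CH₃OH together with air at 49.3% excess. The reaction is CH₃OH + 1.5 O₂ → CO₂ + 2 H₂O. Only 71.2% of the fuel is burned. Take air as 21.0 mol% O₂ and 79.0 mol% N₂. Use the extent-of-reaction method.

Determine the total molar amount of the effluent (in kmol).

4580 kmol

Stoichiometric O₂ = 1.5 × 381 = 571.5 kmol; O₂ fed = 571.5 × 1.493 = 853.2 kmol.
N₂ fed = 853.2 × 79/21 = 3210 kmol.
Fuel reacted = 0.712 × 381 → ξ = 271.3 kmol.
Outlet (n = n₀ + ν ξ):
  CH₃OH: 381 − 1(271.3) = 109.7
  O₂: 853.2 − 1.5(271.3) = 446.3
  N₂: 3210 (inert)
  CO₂: 0 + 1(271.3) = 271.3
  H₂O: 0 + 2(271.3) = 542.5
Total out = 109.7 + 446.3 + 3210 + 271.3 + 542.5 = 4580 kmol.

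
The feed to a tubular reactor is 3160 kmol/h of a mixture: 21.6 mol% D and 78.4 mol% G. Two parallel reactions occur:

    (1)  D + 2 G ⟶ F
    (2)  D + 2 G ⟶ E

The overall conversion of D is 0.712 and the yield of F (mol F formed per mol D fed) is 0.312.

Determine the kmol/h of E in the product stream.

Yield of F: 1ξ₁ / 682.6 = 0.312 → ξ₁ = 213 kmol/h.
Conversion of D: 1ξ₁ + 1ξ₂ = 0.712 × 682.6 = 486 → ξ₂ = 273 kmol/h.
Outlet amounts (n = n₀ + Σ ν·ξ):
  D: 682.6 − 1(213) − 1(273) = 196.6
  G: 2477 − 2(213) − 2(273) = 1505
  F: 0 + 1(213) = 213
  E: 0 + 1(273) = 273

273 kmol/h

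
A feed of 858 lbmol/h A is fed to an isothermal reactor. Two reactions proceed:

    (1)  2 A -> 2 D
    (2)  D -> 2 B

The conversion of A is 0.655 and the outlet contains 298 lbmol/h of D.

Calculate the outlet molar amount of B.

528 lbmol/h

Conversion of A: A consumed = 2ξ₁ = 0.655 × 858 → ξ₁ = 281 lbmol/h.
D balance: n_D = 0 + 2ξ₁ − 1ξ₂ = 298 → ξ₂ = (2·281 − 298)/1 = 264 lbmol/h.
Outlet amounts (n = n₀ + Σ ν·ξ):
  A: 858 − 2(281) = 296
  D: 0 + 2(281) − 1(264) = 298
  B: 0 + 2(264) = 528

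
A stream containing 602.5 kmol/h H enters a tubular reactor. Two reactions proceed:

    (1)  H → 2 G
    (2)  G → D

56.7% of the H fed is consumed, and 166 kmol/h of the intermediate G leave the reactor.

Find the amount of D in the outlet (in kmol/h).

Conversion of H: H consumed = 1ξ₁ = 0.567 × 602.5 → ξ₁ = 341.6 kmol/h.
G balance: n_G = 0 + 2ξ₁ − 1ξ₂ = 166 → ξ₂ = (2·341.6 − 166)/1 = 517.2 kmol/h.
Outlet amounts (n = n₀ + Σ ν·ξ):
  H: 602.5 − 1(341.6) = 260.9
  G: 0 + 2(341.6) − 1(517.2) = 166
  D: 0 + 1(517.2) = 517.2

517 kmol/h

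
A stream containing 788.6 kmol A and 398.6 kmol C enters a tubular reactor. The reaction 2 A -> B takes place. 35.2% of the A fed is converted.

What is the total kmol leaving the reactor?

1050 kmol

A reacted = 0.352 × 788.6 = 277.6 kmol; ν_A = −2, so ξ = 277.6/2 = 138.8 kmol.
Outlet amounts (n = n₀ + ν ξ):
  A: 788.6 − 2(138.8) = 511
  B: 0 + 1(138.8) = 138.8
  C: 398.6 (inert)
Total out = 511 + 138.8 + 398.6 = 1048 kmol.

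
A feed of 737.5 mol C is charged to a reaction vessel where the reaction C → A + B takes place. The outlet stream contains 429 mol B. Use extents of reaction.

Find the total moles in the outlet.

For B: n = n₀ + 1ξ → 429 = 0 + 1ξ, giving ξ = 429 mol.
Outlet amounts (n = n₀ + ν ξ):
  C: 737.5 − 1(429) = 308.5
  A: 0 + 1(429) = 429
  B: 0 + 1(429) = 429
Total out = 308.5 + 429 + 429 = 1166 mol.

1170 mol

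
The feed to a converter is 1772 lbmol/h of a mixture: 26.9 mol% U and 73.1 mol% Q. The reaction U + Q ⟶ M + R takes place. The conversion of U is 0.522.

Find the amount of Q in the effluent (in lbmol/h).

U reacted = 0.522 × 476.7 = 248.8 lbmol/h; ν_U = −1, so ξ = 248.8/1 = 248.8 lbmol/h.
Outlet amounts (n = n₀ + ν ξ):
  U: 476.7 − 1(248.8) = 227.8
  Q: 1295 − 1(248.8) = 1047
  M: 0 + 1(248.8) = 248.8
  R: 0 + 1(248.8) = 248.8

1050 lbmol/h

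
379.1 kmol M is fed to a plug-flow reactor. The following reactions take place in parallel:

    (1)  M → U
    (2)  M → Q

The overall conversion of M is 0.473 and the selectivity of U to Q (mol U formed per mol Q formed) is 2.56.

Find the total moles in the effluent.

Conversion of M: M consumed = 0.473 × 379.1 = 179.3 kmol = 1ξ₁ + 1ξ₂.
Selectivity: 1ξ₁ / (1ξ₂) = 2.56 → ξ₁ = 2.56 ξ₂.
Substitute: (1·2.56 + 1) ξ₂ = 179.3 → ξ₂ = 50.37 kmol, ξ₁ = 128.9 kmol.
Outlet amounts (n = n₀ + Σ ν·ξ):
  M: 379.1 − 1(128.9) − 1(50.37) = 199.8
  U: 0 + 1(128.9) = 128.9
  Q: 0 + 1(50.37) = 50.37
Total out = 199.8 + 128.9 + 50.37 = 379.1 kmol.

379 kmol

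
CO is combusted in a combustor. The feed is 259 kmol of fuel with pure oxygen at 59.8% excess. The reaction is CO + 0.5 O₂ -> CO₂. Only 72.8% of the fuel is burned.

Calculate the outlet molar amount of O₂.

Stoichiometric O₂ = 0.5 × 259 = 129.5 kmol; O₂ fed = 129.5 × 1.598 = 206.9 kmol.
Fuel reacted = 0.728 × 259 → ξ = 188.6 kmol.
Outlet (n = n₀ + ν ξ):
  CO: 259 − 1(188.6) = 70.45
  O₂: 206.9 − 0.5(188.6) = 112.7
  CO₂: 0 + 1(188.6) = 188.6

113 kmol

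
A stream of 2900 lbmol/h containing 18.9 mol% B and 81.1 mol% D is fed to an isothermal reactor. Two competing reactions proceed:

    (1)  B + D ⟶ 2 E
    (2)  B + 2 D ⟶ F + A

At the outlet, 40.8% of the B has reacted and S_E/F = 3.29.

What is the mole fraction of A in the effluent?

0.03

Conversion of B: B consumed = 0.408 × 548.1 = 223.6 lbmol/h = 1ξ₁ + 1ξ₂.
Selectivity: 2ξ₁ / (1ξ₂) = 3.29 → ξ₁ = 1.645 ξ₂.
Substitute: (1·1.645 + 1) ξ₂ = 223.6 → ξ₂ = 84.55 lbmol/h, ξ₁ = 139.1 lbmol/h.
Outlet amounts (n = n₀ + Σ ν·ξ):
  B: 548.1 − 1(139.1) − 1(84.55) = 324.5
  D: 2352 − 1(139.1) − 2(84.55) = 2044
  E: 0 + 2(139.1) = 278.2
  F: 0 + 1(84.55) = 84.55
  A: 0 + 1(84.55) = 84.55
Total out = 2815 lbmol/h; y_A = 84.55 / 2815 = 0.03003.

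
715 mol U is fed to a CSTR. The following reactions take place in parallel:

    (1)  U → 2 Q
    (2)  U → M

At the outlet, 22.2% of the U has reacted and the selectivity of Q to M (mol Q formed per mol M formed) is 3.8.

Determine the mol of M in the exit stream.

Conversion of U: U consumed = 0.222 × 715 = 158.7 mol = 1ξ₁ + 1ξ₂.
Selectivity: 2ξ₁ / (1ξ₂) = 3.8 → ξ₁ = 1.9 ξ₂.
Substitute: (1·1.9 + 1) ξ₂ = 158.7 → ξ₂ = 54.73 mol, ξ₁ = 104 mol.
Outlet amounts (n = n₀ + Σ ν·ξ):
  U: 715 − 1(104) − 1(54.73) = 556.3
  Q: 0 + 2(104) = 208
  M: 0 + 1(54.73) = 54.73

54.7 mol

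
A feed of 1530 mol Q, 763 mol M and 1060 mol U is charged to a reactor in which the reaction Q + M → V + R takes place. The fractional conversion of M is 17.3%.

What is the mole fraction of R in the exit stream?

0.0394

M reacted = 0.173 × 763 = 132 mol; ν_M = −1, so ξ = 132/1 = 132 mol.
Outlet amounts (n = n₀ + ν ξ):
  Q: 1530 − 1(132) = 1398
  M: 763 − 1(132) = 631
  V: 0 + 1(132) = 132
  R: 0 + 1(132) = 132
  U: 1060 (inert)
Total out = 3353 mol; y_R = 132 / 3353 = 0.03937.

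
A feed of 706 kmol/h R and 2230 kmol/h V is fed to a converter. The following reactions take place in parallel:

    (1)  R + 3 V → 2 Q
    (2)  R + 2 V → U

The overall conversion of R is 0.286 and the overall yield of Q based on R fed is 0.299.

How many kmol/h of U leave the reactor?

Yield of Q: 2ξ₁ / 706 = 0.299 → ξ₁ = 105.5 kmol/h.
Conversion of R: 1ξ₁ + 1ξ₂ = 0.286 × 706 = 201.9 → ξ₂ = 96.37 kmol/h.
Outlet amounts (n = n₀ + Σ ν·ξ):
  R: 706 − 1(105.5) − 1(96.37) = 504.1
  V: 2230 − 3(105.5) − 2(96.37) = 1721
  Q: 0 + 2(105.5) = 211.1
  U: 0 + 1(96.37) = 96.37

96.4 kmol/h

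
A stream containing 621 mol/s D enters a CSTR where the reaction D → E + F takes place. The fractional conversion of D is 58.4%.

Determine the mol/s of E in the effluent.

D reacted = 0.584 × 621 = 362.7 mol/s; ν_D = −1, so ξ = 362.7/1 = 362.7 mol/s.
Outlet amounts (n = n₀ + ν ξ):
  D: 621 − 1(362.7) = 258.3
  E: 0 + 1(362.7) = 362.7
  F: 0 + 1(362.7) = 362.7

363 mol/s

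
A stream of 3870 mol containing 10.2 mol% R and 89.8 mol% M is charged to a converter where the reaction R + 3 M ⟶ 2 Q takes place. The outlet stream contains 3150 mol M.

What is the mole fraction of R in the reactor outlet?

0.0784

For M: n = n₀ − 3ξ → 3150 = 3475 − 3ξ, giving ξ = 108.4 mol.
Outlet amounts (n = n₀ + ν ξ):
  R: 394.7 − 1(108.4) = 286.3
  M: 3475 − 3(108.4) = 3150
  Q: 0 + 2(108.4) = 216.8
Total out = 3653 mol; y_R = 286.3 / 3653 = 0.07838.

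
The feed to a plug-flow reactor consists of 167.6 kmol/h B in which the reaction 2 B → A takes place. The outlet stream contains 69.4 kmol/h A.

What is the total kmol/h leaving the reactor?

98.2 kmol/h

For A: n = n₀ + 1ξ → 69.4 = 0 + 1ξ, giving ξ = 69.4 kmol/h.
Outlet amounts (n = n₀ + ν ξ):
  B: 167.6 − 2(69.4) = 28.8
  A: 0 + 1(69.4) = 69.4
Total out = 28.8 + 69.4 = 98.2 kmol/h.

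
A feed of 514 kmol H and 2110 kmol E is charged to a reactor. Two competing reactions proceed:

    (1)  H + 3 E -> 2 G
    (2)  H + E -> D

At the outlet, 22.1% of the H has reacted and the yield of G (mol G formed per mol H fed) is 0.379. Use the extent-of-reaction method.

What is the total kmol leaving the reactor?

2410 kmol

Yield of G: 2ξ₁ / 514 = 0.379 → ξ₁ = 97.4 kmol.
Conversion of H: 1ξ₁ + 1ξ₂ = 0.221 × 514 = 113.6 → ξ₂ = 16.19 kmol.
Outlet amounts (n = n₀ + Σ ν·ξ):
  H: 514 − 1(97.4) − 1(16.19) = 400.4
  E: 2110 − 3(97.4) − 1(16.19) = 1802
  G: 0 + 2(97.4) = 194.8
  D: 0 + 1(16.19) = 16.19
Total out = 400.4 + 1802 + 194.8 + 16.19 = 2413 kmol.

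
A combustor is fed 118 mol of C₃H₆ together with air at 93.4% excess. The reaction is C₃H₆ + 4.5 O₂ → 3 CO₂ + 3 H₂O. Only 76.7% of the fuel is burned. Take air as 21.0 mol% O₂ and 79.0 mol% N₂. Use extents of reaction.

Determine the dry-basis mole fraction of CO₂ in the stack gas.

0.0568

Stoichiometric O₂ = 4.5 × 118 = 531 mol; O₂ fed = 531 × 1.934 = 1027 mol.
N₂ fed = 1027 × 79/21 = 3863 mol.
Fuel reacted = 0.767 × 118 → ξ = 90.51 mol.
Outlet (n = n₀ + ν ξ):
  C₃H₆: 118 − 1(90.51) = 27.49
  O₂: 1027 − 4.5(90.51) = 619.7
  N₂: 3863 (inert)
  CO₂: 0 + 3(90.51) = 271.5
  H₂O: 0 + 3(90.51) = 271.5
Dry total = 4782 mol; y_CO₂ (dry) = 271.5 / 4782 = 0.05678.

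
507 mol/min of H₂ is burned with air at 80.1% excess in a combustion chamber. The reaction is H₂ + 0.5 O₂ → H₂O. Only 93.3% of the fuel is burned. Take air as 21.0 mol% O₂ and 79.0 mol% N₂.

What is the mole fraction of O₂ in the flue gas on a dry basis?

Stoichiometric O₂ = 0.5 × 507 = 253.5 mol/min; O₂ fed = 253.5 × 1.801 = 456.6 mol/min.
N₂ fed = 456.6 × 79/21 = 1718 mol/min.
Fuel reacted = 0.933 × 507 → ξ = 473 mol/min.
Outlet (n = n₀ + ν ξ):
  H₂: 507 − 1(473) = 33.97
  O₂: 456.6 − 0.5(473) = 220
  N₂: 1718 (inert)
  H₂O: 0 + 1(473) = 473
Dry total = 1972 mol/min; y_O₂ (dry) = 220 / 1972 = 0.1116.

0.112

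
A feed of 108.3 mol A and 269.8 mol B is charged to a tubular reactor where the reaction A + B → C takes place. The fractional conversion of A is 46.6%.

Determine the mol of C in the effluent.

A reacted = 0.466 × 108.3 = 50.47 mol; ν_A = −1, so ξ = 50.47/1 = 50.47 mol.
Outlet amounts (n = n₀ + ν ξ):
  A: 108.3 − 1(50.47) = 57.83
  B: 269.8 − 1(50.47) = 219.3
  C: 0 + 1(50.47) = 50.47

50.5 mol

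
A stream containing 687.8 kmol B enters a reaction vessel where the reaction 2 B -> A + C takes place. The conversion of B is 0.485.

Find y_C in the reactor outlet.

B reacted = 0.485 × 687.8 = 333.6 kmol; ν_B = −2, so ξ = 333.6/2 = 166.8 kmol.
Outlet amounts (n = n₀ + ν ξ):
  B: 687.8 − 2(166.8) = 354.2
  A: 0 + 1(166.8) = 166.8
  C: 0 + 1(166.8) = 166.8
Total out = 687.8 kmol; y_C = 166.8 / 687.8 = 0.2425.

0.242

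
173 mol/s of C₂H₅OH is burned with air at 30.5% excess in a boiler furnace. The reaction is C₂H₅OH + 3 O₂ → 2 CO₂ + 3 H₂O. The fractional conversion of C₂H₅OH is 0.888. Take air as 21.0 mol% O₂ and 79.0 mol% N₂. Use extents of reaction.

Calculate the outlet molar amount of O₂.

Stoichiometric O₂ = 3 × 173 = 519 mol/s; O₂ fed = 519 × 1.305 = 677.3 mol/s.
N₂ fed = 677.3 × 79/21 = 2548 mol/s.
Fuel reacted = 0.888 × 173 → ξ = 153.6 mol/s.
Outlet (n = n₀ + ν ξ):
  C₂H₅OH: 173 − 1(153.6) = 19.38
  O₂: 677.3 − 3(153.6) = 216.4
  N₂: 2548 (inert)
  CO₂: 0 + 2(153.6) = 307.2
  H₂O: 0 + 3(153.6) = 460.9

216 mol/s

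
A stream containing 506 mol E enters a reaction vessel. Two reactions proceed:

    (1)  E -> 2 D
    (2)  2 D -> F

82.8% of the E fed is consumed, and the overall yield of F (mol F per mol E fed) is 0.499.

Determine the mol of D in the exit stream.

Conversion of E: E consumed = 1ξ₁ = 0.828 × 506 → ξ₁ = 419 mol.
Yield of F: 1ξ₂ / 506 = 0.499 → ξ₂ = 252.5 mol.
Outlet amounts (n = n₀ + Σ ν·ξ):
  E: 506 − 1(419) = 87.03
  D: 0 + 2(419) − 2(252.5) = 332.9
  F: 0 + 1(252.5) = 252.5

333 mol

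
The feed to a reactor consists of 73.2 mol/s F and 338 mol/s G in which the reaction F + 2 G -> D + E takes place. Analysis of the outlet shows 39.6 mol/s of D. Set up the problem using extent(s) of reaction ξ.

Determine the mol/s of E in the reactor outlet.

For D: n = n₀ + 1ξ → 39.6 = 0 + 1ξ, giving ξ = 39.6 mol/s.
Outlet amounts (n = n₀ + ν ξ):
  F: 73.2 − 1(39.6) = 33.6
  G: 338 − 2(39.6) = 258.8
  D: 0 + 1(39.6) = 39.6
  E: 0 + 1(39.6) = 39.6

39.6 mol/s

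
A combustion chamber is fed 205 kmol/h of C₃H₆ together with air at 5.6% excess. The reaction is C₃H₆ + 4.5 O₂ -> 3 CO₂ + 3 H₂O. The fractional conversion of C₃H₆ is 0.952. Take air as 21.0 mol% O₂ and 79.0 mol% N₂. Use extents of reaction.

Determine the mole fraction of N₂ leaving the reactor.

0.742

Stoichiometric O₂ = 4.5 × 205 = 922.5 kmol/h; O₂ fed = 922.5 × 1.056 = 974.2 kmol/h.
N₂ fed = 974.2 × 79/21 = 3665 kmol/h.
Fuel reacted = 0.952 × 205 → ξ = 195.2 kmol/h.
Outlet (n = n₀ + ν ξ):
  C₃H₆: 205 − 1(195.2) = 9.84
  O₂: 974.2 − 4.5(195.2) = 95.94
  N₂: 3665 (inert)
  CO₂: 0 + 3(195.2) = 585.5
  H₂O: 0 + 3(195.2) = 585.5
Total out = 4941 kmol/h; y_N₂ = 3665 / 4941 = 0.7416.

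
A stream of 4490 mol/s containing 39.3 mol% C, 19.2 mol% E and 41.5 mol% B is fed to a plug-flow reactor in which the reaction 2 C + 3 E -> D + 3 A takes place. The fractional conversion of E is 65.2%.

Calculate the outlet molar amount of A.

562 mol/s

E reacted = 0.652 × 862.1 = 562.1 mol/s; ν_E = −3, so ξ = 562.1/3 = 187.4 mol/s.
Outlet amounts (n = n₀ + ν ξ):
  C: 1765 − 2(187.4) = 1390
  E: 862.1 − 3(187.4) = 300
  D: 0 + 1(187.4) = 187.4
  A: 0 + 3(187.4) = 562.1
  B: 1863 (inert)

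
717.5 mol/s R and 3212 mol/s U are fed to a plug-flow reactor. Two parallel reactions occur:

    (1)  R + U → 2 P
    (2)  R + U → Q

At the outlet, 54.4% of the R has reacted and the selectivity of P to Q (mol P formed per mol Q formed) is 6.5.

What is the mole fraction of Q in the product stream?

0.0239

Conversion of R: R consumed = 0.544 × 717.5 = 390.3 mol/s = 1ξ₁ + 1ξ₂.
Selectivity: 2ξ₁ / (1ξ₂) = 6.5 → ξ₁ = 3.25 ξ₂.
Substitute: (1·3.25 + 1) ξ₂ = 390.3 → ξ₂ = 91.84 mol/s, ξ₁ = 298.5 mol/s.
Outlet amounts (n = n₀ + Σ ν·ξ):
  R: 717.5 − 1(298.5) − 1(91.84) = 327.2
  U: 3212 − 1(298.5) − 1(91.84) = 2822
  P: 0 + 2(298.5) = 597
  Q: 0 + 1(91.84) = 91.84
Total out = 3838 mol/s; y_Q = 91.84 / 3838 = 0.02393.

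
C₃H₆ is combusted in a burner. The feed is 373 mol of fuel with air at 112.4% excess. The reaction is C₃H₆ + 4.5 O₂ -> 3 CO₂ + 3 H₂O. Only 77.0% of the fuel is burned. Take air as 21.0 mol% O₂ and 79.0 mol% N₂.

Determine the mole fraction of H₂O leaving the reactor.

0.0493

Stoichiometric O₂ = 4.5 × 373 = 1678 mol; O₂ fed = 1678 × 2.124 = 3565 mol.
N₂ fed = 3565 × 79/21 = 13410 mol.
Fuel reacted = 0.77 × 373 → ξ = 287.2 mol.
Outlet (n = n₀ + ν ξ):
  C₃H₆: 373 − 1(287.2) = 85.79
  O₂: 3565 − 4.5(287.2) = 2273
  N₂: 13410 (inert)
  CO₂: 0 + 3(287.2) = 861.6
  H₂O: 0 + 3(287.2) = 861.6
Total out = 17490 mol; y_H₂O = 861.6 / 17490 = 0.04925.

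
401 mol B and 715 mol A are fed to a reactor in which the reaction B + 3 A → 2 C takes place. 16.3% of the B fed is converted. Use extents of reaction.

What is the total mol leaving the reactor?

985 mol

B reacted = 0.163 × 401 = 65.36 mol; ν_B = −1, so ξ = 65.36/1 = 65.36 mol.
Outlet amounts (n = n₀ + ν ξ):
  B: 401 − 1(65.36) = 335.6
  A: 715 − 3(65.36) = 518.9
  C: 0 + 2(65.36) = 130.7
Total out = 335.6 + 518.9 + 130.7 = 985.3 mol.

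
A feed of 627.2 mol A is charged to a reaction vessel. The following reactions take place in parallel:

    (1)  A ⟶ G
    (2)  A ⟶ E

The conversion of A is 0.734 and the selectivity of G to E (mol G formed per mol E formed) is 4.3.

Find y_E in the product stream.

Conversion of A: A consumed = 0.734 × 627.2 = 460.4 mol = 1ξ₁ + 1ξ₂.
Selectivity: 1ξ₁ / (1ξ₂) = 4.3 → ξ₁ = 4.3 ξ₂.
Substitute: (1·4.3 + 1) ξ₂ = 460.4 → ξ₂ = 86.86 mol, ξ₁ = 373.5 mol.
Outlet amounts (n = n₀ + Σ ν·ξ):
  A: 627.2 − 1(373.5) − 1(86.86) = 166.8
  G: 0 + 1(373.5) = 373.5
  E: 0 + 1(86.86) = 86.86
Total out = 627.2 mol; y_E = 86.86 / 627.2 = 0.1385.

0.138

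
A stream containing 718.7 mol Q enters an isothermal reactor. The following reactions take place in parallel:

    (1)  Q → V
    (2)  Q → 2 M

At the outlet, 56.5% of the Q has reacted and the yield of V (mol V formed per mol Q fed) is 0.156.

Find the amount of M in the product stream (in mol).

Yield of V: 1ξ₁ / 718.7 = 0.156 → ξ₁ = 112.1 mol.
Conversion of Q: 1ξ₁ + 1ξ₂ = 0.565 × 718.7 = 406.1 → ξ₂ = 293.9 mol.
Outlet amounts (n = n₀ + Σ ν·ξ):
  Q: 718.7 − 1(112.1) − 1(293.9) = 312.6
  V: 0 + 1(112.1) = 112.1
  M: 0 + 2(293.9) = 587.9

588 mol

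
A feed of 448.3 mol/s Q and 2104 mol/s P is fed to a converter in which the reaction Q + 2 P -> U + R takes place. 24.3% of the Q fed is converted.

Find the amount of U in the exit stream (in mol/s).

Q reacted = 0.243 × 448.3 = 108.9 mol/s; ν_Q = −1, so ξ = 108.9/1 = 108.9 mol/s.
Outlet amounts (n = n₀ + ν ξ):
  Q: 448.3 − 1(108.9) = 339.4
  P: 2104 − 2(108.9) = 1886
  U: 0 + 1(108.9) = 108.9
  R: 0 + 1(108.9) = 108.9

109 mol/s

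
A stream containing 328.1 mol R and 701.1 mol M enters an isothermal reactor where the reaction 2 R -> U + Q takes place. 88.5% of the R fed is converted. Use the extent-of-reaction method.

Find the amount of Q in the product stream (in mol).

145 mol

R reacted = 0.885 × 328.1 = 290.4 mol; ν_R = −2, so ξ = 290.4/2 = 145.2 mol.
Outlet amounts (n = n₀ + ν ξ):
  R: 328.1 − 2(145.2) = 37.73
  U: 0 + 1(145.2) = 145.2
  Q: 0 + 1(145.2) = 145.2
  M: 701.1 (inert)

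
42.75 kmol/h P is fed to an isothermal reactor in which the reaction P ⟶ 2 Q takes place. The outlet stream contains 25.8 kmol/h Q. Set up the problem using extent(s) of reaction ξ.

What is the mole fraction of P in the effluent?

0.536

For Q: n = n₀ + 2ξ → 25.8 = 0 + 2ξ, giving ξ = 12.9 kmol/h.
Outlet amounts (n = n₀ + ν ξ):
  P: 42.75 − 1(12.9) = 29.85
  Q: 0 + 2(12.9) = 25.8
Total out = 55.65 kmol/h; y_P = 29.85 / 55.65 = 0.5364.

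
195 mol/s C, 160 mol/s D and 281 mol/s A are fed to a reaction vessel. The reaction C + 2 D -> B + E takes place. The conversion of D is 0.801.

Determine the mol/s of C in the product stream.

D reacted = 0.801 × 160 = 128.2 mol/s; ν_D = −2, so ξ = 128.2/2 = 64.08 mol/s.
Outlet amounts (n = n₀ + ν ξ):
  C: 195 − 1(64.08) = 130.9
  D: 160 − 2(64.08) = 31.84
  B: 0 + 1(64.08) = 64.08
  E: 0 + 1(64.08) = 64.08
  A: 281 (inert)

131 mol/s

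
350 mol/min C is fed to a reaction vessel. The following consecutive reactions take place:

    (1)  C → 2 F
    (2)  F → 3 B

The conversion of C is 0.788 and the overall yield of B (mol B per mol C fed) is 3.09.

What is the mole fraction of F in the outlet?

Conversion of C: C consumed = 1ξ₁ = 0.788 × 350 → ξ₁ = 275.8 mol/min.
Yield of B: 3ξ₂ / 350 = 3.09 → ξ₂ = 360.5 mol/min.
Outlet amounts (n = n₀ + Σ ν·ξ):
  C: 350 − 1(275.8) = 74.2
  F: 0 + 2(275.8) − 1(360.5) = 191.1
  B: 0 + 3(360.5) = 1082
Total out = 1347 mol/min; y_F = 191.1 / 1347 = 0.1419.

0.142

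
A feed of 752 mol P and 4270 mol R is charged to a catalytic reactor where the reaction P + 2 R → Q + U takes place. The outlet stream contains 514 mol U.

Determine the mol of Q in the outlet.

For U: n = n₀ + 1ξ → 514 = 0 + 1ξ, giving ξ = 514 mol.
Outlet amounts (n = n₀ + ν ξ):
  P: 752 − 1(514) = 238
  R: 4270 − 2(514) = 3242
  Q: 0 + 1(514) = 514
  U: 0 + 1(514) = 514

514 mol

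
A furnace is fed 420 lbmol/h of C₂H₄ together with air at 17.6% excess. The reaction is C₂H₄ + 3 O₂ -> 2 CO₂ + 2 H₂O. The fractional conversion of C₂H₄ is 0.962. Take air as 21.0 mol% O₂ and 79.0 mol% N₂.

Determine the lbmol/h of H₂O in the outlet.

Stoichiometric O₂ = 3 × 420 = 1260 lbmol/h; O₂ fed = 1260 × 1.176 = 1482 lbmol/h.
N₂ fed = 1482 × 79/21 = 5574 lbmol/h.
Fuel reacted = 0.962 × 420 → ξ = 404 lbmol/h.
Outlet (n = n₀ + ν ξ):
  C₂H₄: 420 − 1(404) = 15.96
  O₂: 1482 − 3(404) = 269.6
  N₂: 5574 (inert)
  CO₂: 0 + 2(404) = 808.1
  H₂O: 0 + 2(404) = 808.1

808 lbmol/h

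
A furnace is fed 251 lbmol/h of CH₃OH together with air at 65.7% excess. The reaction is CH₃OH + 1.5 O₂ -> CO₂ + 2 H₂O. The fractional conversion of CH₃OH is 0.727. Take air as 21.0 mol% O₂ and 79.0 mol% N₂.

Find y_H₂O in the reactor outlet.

0.11

Stoichiometric O₂ = 1.5 × 251 = 376.5 lbmol/h; O₂ fed = 376.5 × 1.657 = 623.9 lbmol/h.
N₂ fed = 623.9 × 79/21 = 2347 lbmol/h.
Fuel reacted = 0.727 × 251 → ξ = 182.5 lbmol/h.
Outlet (n = n₀ + ν ξ):
  CH₃OH: 251 − 1(182.5) = 68.52
  O₂: 623.9 − 1.5(182.5) = 350.1
  N₂: 2347 (inert)
  CO₂: 0 + 1(182.5) = 182.5
  H₂O: 0 + 2(182.5) = 365
Total out = 3313 lbmol/h; y_H₂O = 365 / 3313 = 0.1102.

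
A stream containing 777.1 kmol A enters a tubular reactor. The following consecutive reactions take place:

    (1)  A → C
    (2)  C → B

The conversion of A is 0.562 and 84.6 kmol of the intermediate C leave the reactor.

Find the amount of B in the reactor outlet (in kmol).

352 kmol

Conversion of A: A consumed = 1ξ₁ = 0.562 × 777.1 → ξ₁ = 436.7 kmol.
C balance: n_C = 0 + 1ξ₁ − 1ξ₂ = 84.6 → ξ₂ = (1·436.7 − 84.6)/1 = 352.1 kmol.
Outlet amounts (n = n₀ + Σ ν·ξ):
  A: 777.1 − 1(436.7) = 340.4
  C: 0 + 1(436.7) − 1(352.1) = 84.6
  B: 0 + 1(352.1) = 352.1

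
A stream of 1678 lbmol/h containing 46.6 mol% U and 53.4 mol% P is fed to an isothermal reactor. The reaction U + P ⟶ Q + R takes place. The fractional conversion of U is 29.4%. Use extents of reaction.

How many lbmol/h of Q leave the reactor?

230 lbmol/h

U reacted = 0.294 × 781.9 = 229.9 lbmol/h; ν_U = −1, so ξ = 229.9/1 = 229.9 lbmol/h.
Outlet amounts (n = n₀ + ν ξ):
  U: 781.9 − 1(229.9) = 552.1
  P: 896.1 − 1(229.9) = 666.2
  Q: 0 + 1(229.9) = 229.9
  R: 0 + 1(229.9) = 229.9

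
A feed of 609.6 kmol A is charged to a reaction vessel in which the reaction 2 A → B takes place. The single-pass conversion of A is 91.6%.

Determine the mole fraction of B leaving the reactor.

0.845

A reacted = 0.916 × 609.6 = 558.4 kmol; ν_A = −2, so ξ = 558.4/2 = 279.2 kmol.
Outlet amounts (n = n₀ + ν ξ):
  A: 609.6 − 2(279.2) = 51.21
  B: 0 + 1(279.2) = 279.2
Total out = 330.4 kmol; y_B = 279.2 / 330.4 = 0.845.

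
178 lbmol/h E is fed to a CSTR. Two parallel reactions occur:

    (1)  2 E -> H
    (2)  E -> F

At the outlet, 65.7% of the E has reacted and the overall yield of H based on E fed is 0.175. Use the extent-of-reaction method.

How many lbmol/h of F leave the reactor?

54.6 lbmol/h

Yield of H: 1ξ₁ / 178 = 0.175 → ξ₁ = 31.15 lbmol/h.
Conversion of E: 2ξ₁ + 1ξ₂ = 0.657 × 178 = 116.9 → ξ₂ = 54.65 lbmol/h.
Outlet amounts (n = n₀ + Σ ν·ξ):
  E: 178 − 2(31.15) − 1(54.65) = 61.05
  H: 0 + 1(31.15) = 31.15
  F: 0 + 1(54.65) = 54.65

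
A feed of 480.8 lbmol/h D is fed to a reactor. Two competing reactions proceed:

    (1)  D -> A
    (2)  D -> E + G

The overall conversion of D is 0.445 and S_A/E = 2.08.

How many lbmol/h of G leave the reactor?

Conversion of D: D consumed = 0.445 × 480.8 = 214 lbmol/h = 1ξ₁ + 1ξ₂.
Selectivity: 1ξ₁ / (1ξ₂) = 2.08 → ξ₁ = 2.08 ξ₂.
Substitute: (1·2.08 + 1) ξ₂ = 214 → ξ₂ = 69.47 lbmol/h, ξ₁ = 144.5 lbmol/h.
Outlet amounts (n = n₀ + Σ ν·ξ):
  D: 480.8 − 1(144.5) − 1(69.47) = 266.8
  A: 0 + 1(144.5) = 144.5
  E: 0 + 1(69.47) = 69.47
  G: 0 + 1(69.47) = 69.47

69.5 lbmol/h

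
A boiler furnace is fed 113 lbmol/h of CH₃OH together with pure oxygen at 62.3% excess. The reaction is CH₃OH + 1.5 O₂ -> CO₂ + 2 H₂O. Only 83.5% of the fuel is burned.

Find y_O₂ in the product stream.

0.307

Stoichiometric O₂ = 1.5 × 113 = 169.5 lbmol/h; O₂ fed = 169.5 × 1.623 = 275.1 lbmol/h.
Fuel reacted = 0.835 × 113 → ξ = 94.35 lbmol/h.
Outlet (n = n₀ + ν ξ):
  CH₃OH: 113 − 1(94.35) = 18.65
  O₂: 275.1 − 1.5(94.35) = 133.6
  CO₂: 0 + 1(94.35) = 94.35
  H₂O: 0 + 2(94.35) = 188.7
Total out = 435.3 lbmol/h; y_O₂ = 133.6 / 435.3 = 0.3069.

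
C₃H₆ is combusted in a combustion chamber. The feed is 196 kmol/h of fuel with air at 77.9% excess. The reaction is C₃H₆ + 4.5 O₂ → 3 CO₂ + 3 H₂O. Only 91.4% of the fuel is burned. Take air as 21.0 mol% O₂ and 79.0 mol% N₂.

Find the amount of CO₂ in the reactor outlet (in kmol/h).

Stoichiometric O₂ = 4.5 × 196 = 882 kmol/h; O₂ fed = 882 × 1.779 = 1569 kmol/h.
N₂ fed = 1569 × 79/21 = 5903 kmol/h.
Fuel reacted = 0.914 × 196 → ξ = 179.1 kmol/h.
Outlet (n = n₀ + ν ξ):
  C₃H₆: 196 − 1(179.1) = 16.86
  O₂: 1569 − 4.5(179.1) = 762.9
  N₂: 5903 (inert)
  CO₂: 0 + 3(179.1) = 537.4
  H₂O: 0 + 3(179.1) = 537.4

537 kmol/h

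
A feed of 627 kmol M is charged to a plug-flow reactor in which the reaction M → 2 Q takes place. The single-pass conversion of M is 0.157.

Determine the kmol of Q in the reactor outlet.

197 kmol

M reacted = 0.157 × 627 = 98.44 kmol; ν_M = −1, so ξ = 98.44/1 = 98.44 kmol.
Outlet amounts (n = n₀ + ν ξ):
  M: 627 − 1(98.44) = 528.6
  Q: 0 + 2(98.44) = 196.9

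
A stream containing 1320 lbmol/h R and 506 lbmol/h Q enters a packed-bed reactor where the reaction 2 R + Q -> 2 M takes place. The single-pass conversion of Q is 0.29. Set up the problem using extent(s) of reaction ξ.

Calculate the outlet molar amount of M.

Q reacted = 0.29 × 506 = 146.7 lbmol/h; ν_Q = −1, so ξ = 146.7/1 = 146.7 lbmol/h.
Outlet amounts (n = n₀ + ν ξ):
  R: 1320 − 2(146.7) = 1027
  Q: 506 − 1(146.7) = 359.3
  M: 0 + 2(146.7) = 293.5

293 lbmol/h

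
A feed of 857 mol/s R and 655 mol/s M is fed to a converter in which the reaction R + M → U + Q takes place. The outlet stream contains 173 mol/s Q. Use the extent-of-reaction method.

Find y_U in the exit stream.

For Q: n = n₀ + 1ξ → 173 = 0 + 1ξ, giving ξ = 173 mol/s.
Outlet amounts (n = n₀ + ν ξ):
  R: 857 − 1(173) = 684
  M: 655 − 1(173) = 482
  U: 0 + 1(173) = 173
  Q: 0 + 1(173) = 173
Total out = 1512 mol/s; y_U = 173 / 1512 = 0.1144.

0.114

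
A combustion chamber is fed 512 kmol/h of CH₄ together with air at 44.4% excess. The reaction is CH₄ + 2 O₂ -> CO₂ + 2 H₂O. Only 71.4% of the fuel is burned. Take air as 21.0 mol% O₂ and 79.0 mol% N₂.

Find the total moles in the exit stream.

7550 kmol/h

Stoichiometric O₂ = 2 × 512 = 1024 kmol/h; O₂ fed = 1024 × 1.444 = 1479 kmol/h.
N₂ fed = 1479 × 79/21 = 5563 kmol/h.
Fuel reacted = 0.714 × 512 → ξ = 365.6 kmol/h.
Outlet (n = n₀ + ν ξ):
  CH₄: 512 − 1(365.6) = 146.4
  O₂: 1479 − 2(365.6) = 747.5
  N₂: 5563 (inert)
  CO₂: 0 + 1(365.6) = 365.6
  H₂O: 0 + 2(365.6) = 731.1
Total out = 146.4 + 747.5 + 5563 + 365.6 + 731.1 = 7553 kmol/h.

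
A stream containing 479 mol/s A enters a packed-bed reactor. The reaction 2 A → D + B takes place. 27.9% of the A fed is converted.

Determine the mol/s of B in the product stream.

66.8 mol/s

A reacted = 0.279 × 479 = 133.6 mol/s; ν_A = −2, so ξ = 133.6/2 = 66.82 mol/s.
Outlet amounts (n = n₀ + ν ξ):
  A: 479 − 2(66.82) = 345.4
  D: 0 + 1(66.82) = 66.82
  B: 0 + 1(66.82) = 66.82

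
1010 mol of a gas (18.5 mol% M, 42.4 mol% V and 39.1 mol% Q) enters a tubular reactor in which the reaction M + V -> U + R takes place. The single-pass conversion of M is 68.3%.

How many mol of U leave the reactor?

M reacted = 0.683 × 186.8 = 127.6 mol; ν_M = −1, so ξ = 127.6/1 = 127.6 mol.
Outlet amounts (n = n₀ + ν ξ):
  M: 186.8 − 1(127.6) = 59.23
  V: 428.2 − 1(127.6) = 300.6
  U: 0 + 1(127.6) = 127.6
  R: 0 + 1(127.6) = 127.6
  Q: 394.9 (inert)

128 mol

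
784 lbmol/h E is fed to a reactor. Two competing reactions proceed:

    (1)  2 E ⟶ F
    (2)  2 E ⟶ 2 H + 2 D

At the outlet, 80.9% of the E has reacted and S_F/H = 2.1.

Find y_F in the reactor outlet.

Conversion of E: E consumed = 0.809 × 784 = 634.3 lbmol/h = 2ξ₁ + 2ξ₂.
Selectivity: 1ξ₁ / (2ξ₂) = 2.1 → ξ₁ = 4.2 ξ₂.
Substitute: (2·4.2 + 2) ξ₂ = 634.3 → ξ₂ = 60.99 lbmol/h, ξ₁ = 256.1 lbmol/h.
Outlet amounts (n = n₀ + Σ ν·ξ):
  E: 784 − 2(256.1) − 2(60.99) = 149.7
  F: 0 + 1(256.1) = 256.1
  H: 0 + 2(60.99) = 122
  D: 0 + 2(60.99) = 122
Total out = 649.8 lbmol/h; y_F = 256.1 / 649.8 = 0.3942.

0.394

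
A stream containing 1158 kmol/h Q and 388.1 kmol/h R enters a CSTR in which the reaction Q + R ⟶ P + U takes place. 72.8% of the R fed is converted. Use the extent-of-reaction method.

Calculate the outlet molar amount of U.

R reacted = 0.728 × 388.1 = 282.5 kmol/h; ν_R = −1, so ξ = 282.5/1 = 282.5 kmol/h.
Outlet amounts (n = n₀ + ν ξ):
  Q: 1158 − 1(282.5) = 875.5
  R: 388.1 − 1(282.5) = 105.6
  P: 0 + 1(282.5) = 282.5
  U: 0 + 1(282.5) = 282.5

283 kmol/h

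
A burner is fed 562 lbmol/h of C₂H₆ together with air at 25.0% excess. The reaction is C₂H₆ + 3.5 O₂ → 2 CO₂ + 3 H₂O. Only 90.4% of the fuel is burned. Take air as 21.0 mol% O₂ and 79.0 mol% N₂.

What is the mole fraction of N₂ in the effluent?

Stoichiometric O₂ = 3.5 × 562 = 1967 lbmol/h; O₂ fed = 1967 × 1.250 = 2459 lbmol/h.
N₂ fed = 2459 × 79/21 = 9250 lbmol/h.
Fuel reacted = 0.904 × 562 → ξ = 508 lbmol/h.
Outlet (n = n₀ + ν ξ):
  C₂H₆: 562 − 1(508) = 53.95
  O₂: 2459 − 3.5(508) = 680.6
  N₂: 9250 (inert)
  CO₂: 0 + 2(508) = 1016
  H₂O: 0 + 3(508) = 1524
Total out = 12520 lbmol/h; y_N₂ = 9250 / 12520 = 0.7385.

0.739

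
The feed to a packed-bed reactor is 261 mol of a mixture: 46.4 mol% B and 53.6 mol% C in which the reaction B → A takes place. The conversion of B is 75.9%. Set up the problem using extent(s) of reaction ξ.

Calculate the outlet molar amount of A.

B reacted = 0.759 × 121.1 = 91.92 mol; ν_B = −1, so ξ = 91.92/1 = 91.92 mol.
Outlet amounts (n = n₀ + ν ξ):
  B: 121.1 − 1(91.92) = 29.19
  A: 0 + 1(91.92) = 91.92
  C: 139.9 (inert)

91.9 mol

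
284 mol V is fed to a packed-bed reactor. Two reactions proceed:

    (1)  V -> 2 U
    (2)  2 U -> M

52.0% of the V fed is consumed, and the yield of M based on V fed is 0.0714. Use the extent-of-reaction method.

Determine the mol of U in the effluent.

Conversion of V: V consumed = 1ξ₁ = 0.52 × 284 → ξ₁ = 147.7 mol.
Yield of M: 1ξ₂ / 284 = 0.0714 → ξ₂ = 20.28 mol.
Outlet amounts (n = n₀ + Σ ν·ξ):
  V: 284 − 1(147.7) = 136.3
  U: 0 + 2(147.7) − 2(20.28) = 254.8
  M: 0 + 1(20.28) = 20.28

255 mol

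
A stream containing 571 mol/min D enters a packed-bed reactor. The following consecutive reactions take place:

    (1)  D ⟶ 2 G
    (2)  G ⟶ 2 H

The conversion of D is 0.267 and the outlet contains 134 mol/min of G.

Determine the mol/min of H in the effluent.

Conversion of D: D consumed = 1ξ₁ = 0.267 × 571 → ξ₁ = 152.5 mol/min.
G balance: n_G = 0 + 2ξ₁ − 1ξ₂ = 134 → ξ₂ = (2·152.5 − 134)/1 = 170.9 mol/min.
Outlet amounts (n = n₀ + Σ ν·ξ):
  D: 571 − 1(152.5) = 418.5
  G: 0 + 2(152.5) − 1(170.9) = 134
  H: 0 + 2(170.9) = 341.8

342 mol/min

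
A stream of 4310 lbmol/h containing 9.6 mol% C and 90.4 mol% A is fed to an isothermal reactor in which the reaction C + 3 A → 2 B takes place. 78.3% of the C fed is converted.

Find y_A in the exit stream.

C reacted = 0.783 × 413.8 = 324 lbmol/h; ν_C = −1, so ξ = 324/1 = 324 lbmol/h.
Outlet amounts (n = n₀ + ν ξ):
  C: 413.8 − 1(324) = 89.79
  A: 3896 − 3(324) = 2924
  B: 0 + 2(324) = 647.9
Total out = 3662 lbmol/h; y_A = 2924 / 3662 = 0.7985.

0.799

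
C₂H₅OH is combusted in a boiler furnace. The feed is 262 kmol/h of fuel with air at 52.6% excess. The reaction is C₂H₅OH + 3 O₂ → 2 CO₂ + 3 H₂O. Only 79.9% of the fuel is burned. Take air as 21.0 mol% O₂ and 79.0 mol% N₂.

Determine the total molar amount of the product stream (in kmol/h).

Stoichiometric O₂ = 3 × 262 = 786 kmol/h; O₂ fed = 786 × 1.526 = 1199 kmol/h.
N₂ fed = 1199 × 79/21 = 4512 kmol/h.
Fuel reacted = 0.799 × 262 → ξ = 209.3 kmol/h.
Outlet (n = n₀ + ν ξ):
  C₂H₅OH: 262 − 1(209.3) = 52.66
  O₂: 1199 − 3(209.3) = 571.4
  N₂: 4512 (inert)
  CO₂: 0 + 2(209.3) = 418.7
  H₂O: 0 + 3(209.3) = 628
Total out = 52.66 + 571.4 + 4512 + 418.7 + 628 = 6183 kmol/h.

6180 kmol/h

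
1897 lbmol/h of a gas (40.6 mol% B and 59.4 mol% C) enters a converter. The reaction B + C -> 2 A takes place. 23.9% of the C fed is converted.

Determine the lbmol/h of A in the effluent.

539 lbmol/h

C reacted = 0.239 × 1127 = 269.3 lbmol/h; ν_C = −1, so ξ = 269.3/1 = 269.3 lbmol/h.
Outlet amounts (n = n₀ + ν ξ):
  B: 770.2 − 1(269.3) = 500.9
  C: 1127 − 1(269.3) = 857.5
  A: 0 + 2(269.3) = 538.6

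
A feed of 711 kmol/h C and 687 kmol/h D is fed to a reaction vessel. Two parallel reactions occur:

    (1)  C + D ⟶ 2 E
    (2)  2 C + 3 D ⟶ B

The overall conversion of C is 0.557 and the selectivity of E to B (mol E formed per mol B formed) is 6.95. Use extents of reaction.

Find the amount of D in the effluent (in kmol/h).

Conversion of C: C consumed = 0.557 × 711 = 396 kmol/h = 1ξ₁ + 2ξ₂.
Selectivity: 2ξ₁ / (1ξ₂) = 6.95 → ξ₁ = 3.475 ξ₂.
Substitute: (1·3.475 + 2) ξ₂ = 396 → ξ₂ = 72.33 kmol/h, ξ₁ = 251.4 kmol/h.
Outlet amounts (n = n₀ + Σ ν·ξ):
  C: 711 − 1(251.4) − 2(72.33) = 315
  D: 687 − 1(251.4) − 3(72.33) = 218.6
  E: 0 + 2(251.4) = 502.7
  B: 0 + 1(72.33) = 72.33

219 kmol/h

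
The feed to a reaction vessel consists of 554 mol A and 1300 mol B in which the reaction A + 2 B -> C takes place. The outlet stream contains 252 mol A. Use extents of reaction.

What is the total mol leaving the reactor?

1250 mol

For A: n = n₀ − 1ξ → 252 = 554 − 1ξ, giving ξ = 302 mol.
Outlet amounts (n = n₀ + ν ξ):
  A: 554 − 1(302) = 252
  B: 1300 − 2(302) = 696
  C: 0 + 1(302) = 302
Total out = 252 + 696 + 302 = 1250 mol.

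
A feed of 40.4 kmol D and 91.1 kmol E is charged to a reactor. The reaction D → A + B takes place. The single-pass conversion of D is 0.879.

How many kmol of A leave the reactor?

D reacted = 0.879 × 40.4 = 35.51 kmol; ν_D = −1, so ξ = 35.51/1 = 35.51 kmol.
Outlet amounts (n = n₀ + ν ξ):
  D: 40.4 − 1(35.51) = 4.888
  A: 0 + 1(35.51) = 35.51
  B: 0 + 1(35.51) = 35.51
  E: 91.1 (inert)

35.5 kmol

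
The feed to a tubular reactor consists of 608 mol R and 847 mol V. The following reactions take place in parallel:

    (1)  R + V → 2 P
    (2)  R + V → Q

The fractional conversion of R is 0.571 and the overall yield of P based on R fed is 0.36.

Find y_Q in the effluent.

Yield of P: 2ξ₁ / 608 = 0.36 → ξ₁ = 109.4 mol.
Conversion of R: 1ξ₁ + 1ξ₂ = 0.571 × 608 = 347.2 → ξ₂ = 237.7 mol.
Outlet amounts (n = n₀ + Σ ν·ξ):
  R: 608 − 1(109.4) − 1(237.7) = 260.8
  V: 847 − 1(109.4) − 1(237.7) = 499.8
  P: 0 + 2(109.4) = 218.9
  Q: 0 + 1(237.7) = 237.7
Total out = 1217 mol; y_Q = 237.7 / 1217 = 0.1953.

0.195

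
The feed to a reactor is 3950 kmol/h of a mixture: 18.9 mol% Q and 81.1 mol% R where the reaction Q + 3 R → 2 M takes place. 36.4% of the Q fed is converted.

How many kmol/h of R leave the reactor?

2390 kmol/h

Q reacted = 0.364 × 746.5 = 271.7 kmol/h; ν_Q = −1, so ξ = 271.7/1 = 271.7 kmol/h.
Outlet amounts (n = n₀ + ν ξ):
  Q: 746.5 − 1(271.7) = 474.8
  R: 3203 − 3(271.7) = 2388
  M: 0 + 2(271.7) = 543.5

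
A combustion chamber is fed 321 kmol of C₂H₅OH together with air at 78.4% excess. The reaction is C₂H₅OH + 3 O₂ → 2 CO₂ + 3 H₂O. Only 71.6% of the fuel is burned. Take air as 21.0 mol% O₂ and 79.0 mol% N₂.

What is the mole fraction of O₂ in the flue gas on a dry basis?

Stoichiometric O₂ = 3 × 321 = 963 kmol; O₂ fed = 963 × 1.784 = 1718 kmol.
N₂ fed = 1718 × 79/21 = 6463 kmol.
Fuel reacted = 0.716 × 321 → ξ = 229.8 kmol.
Outlet (n = n₀ + ν ξ):
  C₂H₅OH: 321 − 1(229.8) = 91.16
  O₂: 1718 − 3(229.8) = 1028
  N₂: 6463 (inert)
  CO₂: 0 + 2(229.8) = 459.7
  H₂O: 0 + 3(229.8) = 689.5
Dry total = 8042 kmol; y_O₂ (dry) = 1028 / 8042 = 0.1279.

0.128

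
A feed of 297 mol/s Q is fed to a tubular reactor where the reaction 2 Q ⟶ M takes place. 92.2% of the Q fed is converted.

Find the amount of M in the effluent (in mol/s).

137 mol/s

Q reacted = 0.922 × 297 = 273.8 mol/s; ν_Q = −2, so ξ = 273.8/2 = 136.9 mol/s.
Outlet amounts (n = n₀ + ν ξ):
  Q: 297 − 2(136.9) = 23.17
  M: 0 + 1(136.9) = 136.9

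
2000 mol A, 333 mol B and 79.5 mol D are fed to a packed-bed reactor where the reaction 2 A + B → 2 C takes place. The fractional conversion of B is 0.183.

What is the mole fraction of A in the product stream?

B reacted = 0.183 × 333 = 60.94 mol; ν_B = −1, so ξ = 60.94/1 = 60.94 mol.
Outlet amounts (n = n₀ + ν ξ):
  A: 2000 − 2(60.94) = 1878
  B: 333 − 1(60.94) = 272.1
  C: 0 + 2(60.94) = 121.9
  D: 79.5 (inert)
Total out = 2352 mol; y_A = 1878 / 2352 = 0.7987.

0.799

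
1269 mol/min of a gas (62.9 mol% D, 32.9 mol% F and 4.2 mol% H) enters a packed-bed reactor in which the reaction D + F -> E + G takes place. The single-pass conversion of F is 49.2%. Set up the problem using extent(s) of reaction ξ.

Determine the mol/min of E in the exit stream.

F reacted = 0.492 × 417.5 = 205.4 mol/min; ν_F = −1, so ξ = 205.4/1 = 205.4 mol/min.
Outlet amounts (n = n₀ + ν ξ):
  D: 798.2 − 1(205.4) = 592.8
  F: 417.5 − 1(205.4) = 212.1
  E: 0 + 1(205.4) = 205.4
  G: 0 + 1(205.4) = 205.4
  H: 53.3 (inert)

205 mol/min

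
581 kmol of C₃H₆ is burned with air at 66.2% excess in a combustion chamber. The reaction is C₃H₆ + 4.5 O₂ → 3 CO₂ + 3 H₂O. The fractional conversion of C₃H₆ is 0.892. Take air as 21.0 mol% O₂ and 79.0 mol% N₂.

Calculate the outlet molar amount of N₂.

16300 kmol

Stoichiometric O₂ = 4.5 × 581 = 2614 kmol; O₂ fed = 2614 × 1.662 = 4345 kmol.
N₂ fed = 4345 × 79/21 = 16350 kmol.
Fuel reacted = 0.892 × 581 → ξ = 518.3 kmol.
Outlet (n = n₀ + ν ξ):
  C₃H₆: 581 − 1(518.3) = 62.75
  O₂: 4345 − 4.5(518.3) = 2013
  N₂: 16350 (inert)
  CO₂: 0 + 3(518.3) = 1555
  H₂O: 0 + 3(518.3) = 1555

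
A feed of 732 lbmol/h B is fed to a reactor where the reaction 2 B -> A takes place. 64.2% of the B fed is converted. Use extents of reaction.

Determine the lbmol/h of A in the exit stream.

B reacted = 0.642 × 732 = 469.9 lbmol/h; ν_B = −2, so ξ = 469.9/2 = 235 lbmol/h.
Outlet amounts (n = n₀ + ν ξ):
  B: 732 − 2(235) = 262.1
  A: 0 + 1(235) = 235

235 lbmol/h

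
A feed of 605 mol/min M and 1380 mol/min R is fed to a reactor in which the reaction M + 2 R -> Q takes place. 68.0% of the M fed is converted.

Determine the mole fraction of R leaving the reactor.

M reacted = 0.68 × 605 = 411.4 mol/min; ν_M = −1, so ξ = 411.4/1 = 411.4 mol/min.
Outlet amounts (n = n₀ + ν ξ):
  M: 605 − 1(411.4) = 193.6
  R: 1380 − 2(411.4) = 557.2
  Q: 0 + 1(411.4) = 411.4
Total out = 1162 mol/min; y_R = 557.2 / 1162 = 0.4794.

0.479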